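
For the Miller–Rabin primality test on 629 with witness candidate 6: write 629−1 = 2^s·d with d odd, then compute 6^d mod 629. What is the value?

265

629 − 1 = 628 = 2^2 · 157, so d = 157.
6^1 ≡ 6 (mod 629)
6^2 ≡ 6^2 = 36 ≡ 36 (mod 629)
6^4 ≡ 36^2 = 1296 ≡ 38 (mod 629)
6^8 ≡ 38^2 = 1444 ≡ 186 (mod 629)
6^16 ≡ 186^2 = 34596 ≡ 1 (mod 629)
6^32 ≡ 1^2 = 1 ≡ 1 (mod 629)
6^64 ≡ 1^2 = 1 ≡ 1 (mod 629)
6^128 ≡ 1^2 = 1 ≡ 1 (mod 629)
157 = 128 + 16 + 8 + 4 + 1 in binary powers of 2.
So 6^157 ≡ 1 · 1 · 186 · 38 · 6 ≡ 265 (mod 629).
Squaring chain: 265 → 406; never reaches −1, so base 6 is a Miller–Rabin witness that 629 is composite.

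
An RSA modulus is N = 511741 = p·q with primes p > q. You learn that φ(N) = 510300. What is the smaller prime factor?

φ(n) = (p−1)(q−1) = n − (p+q) + 1, so p + q = 511741 − 510300 + 1 = 1442.
p and q are the roots of t² − 1442t + 511741 = 0.
Discriminant: 1442² − 4·511741 = 2079364 − 2046964 = 32400; √32400 = 180.
q = (1442 − 180)/2 = 631, p = (1442 + 180)/2 = 811.
Check: 631 · 811 = 511741.

631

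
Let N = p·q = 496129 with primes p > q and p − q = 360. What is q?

Since p = q + 360, we have 496129 = q(q + 360), so q² + 360q − 496129 = 0.
Discriminant: 360² + 4·496129 = 129600 + 1984516 = 2114116; √2114116 = 1454.
q = (−360 + 1454)/2 = 547, and p = q + 360 = 907.
Check: 547 · 907 = 496129.

547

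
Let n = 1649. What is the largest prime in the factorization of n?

97

1649 = 17 · 97
97 is prime.
So 1649 = 17 · 97; the largest prime factor is 97.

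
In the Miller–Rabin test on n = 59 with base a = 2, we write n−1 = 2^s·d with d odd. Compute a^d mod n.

59 − 1 = 58 = 2^1 · 29, so d = 29.
2^1 ≡ 2 (mod 59)
2^2 ≡ 2^2 = 4 ≡ 4 (mod 59)
2^4 ≡ 4^2 = 16 ≡ 16 (mod 59)
2^8 ≡ 16^2 = 256 ≡ 20 (mod 59)
2^16 ≡ 20^2 = 400 ≡ 46 (mod 59)
29 = 16 + 8 + 4 + 1 in binary powers of 2.
So 2^29 ≡ 46 · 20 · 16 · 2 ≡ 58 (mod 59).
Since 2^d ≡ 58 (mod 59), base 2 does not prove 59 composite.

58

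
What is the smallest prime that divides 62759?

97

62759 is odd.
Digit sum 29, not divisible by 3.
Ends in 9: not divisible by 5.
7: 62759 = 7·8965 + 4
11: 62759 = 11·5705 + 4
13: 62759 = 13·4827 + 8
17: 62759 = 17·3691 + 12
19: 62759 = 19·3303 + 2
23: 62759 = 23·2728 + 15
29: 62759 = 29·2164 + 3
31: 62759 = 31·2024 + 15
37: 62759 = 37·1696 + 7
41: 62759 = 41·1530 + 29
43: 62759 = 43·1459 + 22
47: 62759 = 47·1335 + 14
53: 62759 = 53·1184 + 7
59: 62759 = 59·1063 + 42
61: 62759 = 61·1028 + 51
67: 62759 = 67·936 + 47
71: 62759 = 71·883 + 66
73: 62759 = 73·859 + 52
79: 62759 = 79·794 + 33
83: 62759 = 83·756 + 11
89: 62759 = 89·705 + 14
97: 62759 = 97·647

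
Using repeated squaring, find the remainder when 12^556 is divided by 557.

12^1 ≡ 12 (mod 557)
12^2 ≡ 12^2 = 144 ≡ 144 (mod 557)
12^4 ≡ 144^2 = 20736 ≡ 127 (mod 557)
12^8 ≡ 127^2 = 16129 ≡ 533 (mod 557)
12^16 ≡ 533^2 = 284089 ≡ 19 (mod 557)
12^32 ≡ 19^2 = 361 ≡ 361 (mod 557)
12^64 ≡ 361^2 = 130321 ≡ 540 (mod 557)
12^128 ≡ 540^2 = 291600 ≡ 289 (mod 557)
12^256 ≡ 289^2 = 83521 ≡ 528 (mod 557)
12^512 ≡ 528^2 = 278784 ≡ 284 (mod 557)
556 = 512 + 32 + 8 + 4 in binary powers of 2.
So 12^556 ≡ 284 · 361 · 533 · 127 ≡ 1 (mod 557).
Since the result is 1, base 12 gives no evidence that 557 is composite.

1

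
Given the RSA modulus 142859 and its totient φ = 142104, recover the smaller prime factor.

373

φ(n) = (p−1)(q−1) = n − (p+q) + 1, so p + q = 142859 − 142104 + 1 = 756.
p and q are the roots of t² − 756t + 142859 = 0.
Discriminant: 756² − 4·142859 = 571536 − 571436 = 100; √100 = 10.
q = (756 − 10)/2 = 373, p = (756 + 10)/2 = 383.
Check: 373 · 383 = 142859.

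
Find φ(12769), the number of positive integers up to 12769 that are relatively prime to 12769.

12656

Factor: 12769 = 113^2.
φ(12769) = 113^1·(113−1) = 12656.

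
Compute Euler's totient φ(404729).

369360

Factor: 404729 = 13 · 163 · 191.
φ(404729) = (13−1) · (163−1) · (191−1) = 12 · 162 · 190 = 369360.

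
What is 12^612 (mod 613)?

12^1 ≡ 12 (mod 613)
12^2 ≡ 12^2 = 144 ≡ 144 (mod 613)
12^4 ≡ 144^2 = 20736 ≡ 507 (mod 613)
12^8 ≡ 507^2 = 257049 ≡ 202 (mod 613)
12^16 ≡ 202^2 = 40804 ≡ 346 (mod 613)
12^32 ≡ 346^2 = 119716 ≡ 181 (mod 613)
12^64 ≡ 181^2 = 32761 ≡ 272 (mod 613)
12^128 ≡ 272^2 = 73984 ≡ 424 (mod 613)
12^256 ≡ 424^2 = 179776 ≡ 167 (mod 613)
12^512 ≡ 167^2 = 27889 ≡ 304 (mod 613)
612 = 512 + 64 + 32 + 4 in binary powers of 2.
So 12^612 ≡ 304 · 272 · 181 · 507 ≡ 1 (mod 613).
Since the result is 1, base 12 gives no evidence that 613 is composite.

1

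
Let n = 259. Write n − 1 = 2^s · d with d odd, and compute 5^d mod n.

97

259 − 1 = 258 = 2^1 · 129, so d = 129.
5^1 ≡ 5 (mod 259)
5^2 ≡ 5^2 = 25 ≡ 25 (mod 259)
5^4 ≡ 25^2 = 625 ≡ 107 (mod 259)
5^8 ≡ 107^2 = 11449 ≡ 53 (mod 259)
5^16 ≡ 53^2 = 2809 ≡ 219 (mod 259)
5^32 ≡ 219^2 = 47961 ≡ 46 (mod 259)
5^64 ≡ 46^2 = 2116 ≡ 44 (mod 259)
5^128 ≡ 44^2 = 1936 ≡ 123 (mod 259)
129 = 128 + 1 in binary powers of 2.
So 5^129 ≡ 123 · 5 ≡ 97 (mod 259).
Squaring chain: 97; never reaches −1, so base 5 is a Miller–Rabin witness that 259 is composite.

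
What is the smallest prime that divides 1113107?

29

1113107 is odd.
Digit sum 14, not divisible by 3.
Ends in 7: not divisible by 5.
7: 1113107 = 7·159015 + 2
11: 1113107 = 11·101191 + 6
13: 1113107 = 13·85623 + 8
17: 1113107 = 17·65476 + 15
19: 1113107 = 19·58584 + 11
23: 1113107 = 23·48395 + 22
29: 1113107 = 29·38383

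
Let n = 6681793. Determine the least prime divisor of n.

37

6681793 is odd.
Digit sum 40, not divisible by 3.
Ends in 3: not divisible by 5.
7: 6681793 = 7·954541 + 6
11: 6681793 = 11·607435 + 8
13: 6681793 = 13·513984 + 1
17: 6681793 = 17·393046 + 11
19: 6681793 = 19·351673 + 6
23: 6681793 = 23·290512 + 17
29: 6681793 = 29·230406 + 19
31: 6681793 = 31·215541 + 22
37: 6681793 = 37·180589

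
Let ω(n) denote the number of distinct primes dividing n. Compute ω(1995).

4

1995 = 3 · 665
665 = 5 · 133
133 = 7 · 19
1995 = 3 · 5 · 7 · 19, which has 4 distinct prime factors.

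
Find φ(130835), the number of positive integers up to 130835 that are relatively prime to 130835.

103360

Factor: 130835 = 5 · 137 · 191.
φ(130835) = (5−1) · (137−1) · (191−1) = 4 · 136 · 190 = 103360.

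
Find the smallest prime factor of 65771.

89

65771 is odd.
Digit sum 26, not divisible by 3.
Ends in 1: not divisible by 5.
7: 65771 = 7·9395 + 6
11: 65771 = 11·5979 + 2
13: 65771 = 13·5059 + 4
17: 65771 = 17·3868 + 15
19: 65771 = 19·3461 + 12
23: 65771 = 23·2859 + 14
29: 65771 = 29·2267 + 28
31: 65771 = 31·2121 + 20
37: 65771 = 37·1777 + 22
41: 65771 = 41·1604 + 7
43: 65771 = 43·1529 + 24
47: 65771 = 47·1399 + 18
53: 65771 = 53·1240 + 51
59: 65771 = 59·1114 + 45
61: 65771 = 61·1078 + 13
67: 65771 = 67·981 + 44
71: 65771 = 71·926 + 25
73: 65771 = 73·900 + 71
79: 65771 = 79·832 + 43
83: 65771 = 83·792 + 35
89: 65771 = 89·739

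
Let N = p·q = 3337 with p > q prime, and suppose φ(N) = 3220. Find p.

71

φ(n) = (p−1)(q−1) = n − (p+q) + 1, so p + q = 3337 − 3220 + 1 = 118.
p and q are the roots of t² − 118t + 3337 = 0.
Discriminant: 118² − 4·3337 = 13924 − 13348 = 576; √576 = 24.
q = (118 − 24)/2 = 47, p = (118 + 24)/2 = 71.
Check: 47 · 71 = 3337.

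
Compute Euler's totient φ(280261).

267168

Factor: 280261 = 47 · 67 · 89.
φ(280261) = (47−1) · (67−1) · (89−1) = 46 · 66 · 88 = 267168.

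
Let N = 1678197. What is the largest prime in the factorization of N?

97

1678197 = 3 · 559399
559399 = 73 · 7663
7663 = 79 · 97
97 is prime.
So 1678197 = 3 · 73 · 79 · 97; the largest prime factor is 97.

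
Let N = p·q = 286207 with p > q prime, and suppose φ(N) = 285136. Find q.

φ(n) = (p−1)(q−1) = n − (p+q) + 1, so p + q = 286207 − 285136 + 1 = 1072.
p and q are the roots of t² − 1072t + 286207 = 0.
Discriminant: 1072² − 4·286207 = 1149184 − 1144828 = 4356; √4356 = 66.
q = (1072 − 66)/2 = 503, p = (1072 + 66)/2 = 569.
Check: 503 · 569 = 286207.

503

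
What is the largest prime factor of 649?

649 = 11 · 59
59 is prime.
So 649 = 11 · 59; the largest prime factor is 59.

59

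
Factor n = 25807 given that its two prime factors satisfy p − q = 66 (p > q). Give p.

Since p = q + 66, we have 25807 = q(q + 66), so q² + 66q − 25807 = 0.
Discriminant: 66² + 4·25807 = 4356 + 103228 = 107584; √107584 = 328.
q = (−66 + 328)/2 = 131, and p = q + 66 = 197.
Check: 131 · 197 = 25807.

197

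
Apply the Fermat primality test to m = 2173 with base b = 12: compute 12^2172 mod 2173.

148

12^1 ≡ 12 (mod 2173)
12^2 ≡ 12^2 = 144 ≡ 144 (mod 2173)
12^4 ≡ 144^2 = 20736 ≡ 1179 (mod 2173)
12^8 ≡ 1179^2 = 1390041 ≡ 1494 (mod 2173)
12^16 ≡ 1494^2 = 2232036 ≡ 365 (mod 2173)
12^32 ≡ 365^2 = 133225 ≡ 672 (mod 2173)
12^64 ≡ 672^2 = 451584 ≡ 1773 (mod 2173)
12^128 ≡ 1773^2 = 3143529 ≡ 1371 (mod 2173)
12^256 ≡ 1371^2 = 1879641 ≡ 2169 (mod 2173)
12^512 ≡ 2169^2 = 4704561 ≡ 16 (mod 2173)
12^1024 ≡ 16^2 = 256 ≡ 256 (mod 2173)
12^2048 ≡ 256^2 = 65536 ≡ 346 (mod 2173)
2172 = 2048 + 64 + 32 + 16 + 8 + 4 in binary powers of 2.
So 12^2172 ≡ 346 · 1773 · 672 · 365 · 1494 · 1179 ≡ 148 (mod 2173).
Since 148 ≠ 1, base 12 is a Fermat witness: 2173 is composite.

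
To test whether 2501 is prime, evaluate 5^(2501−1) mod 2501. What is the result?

5^1 ≡ 5 (mod 2501)
5^2 ≡ 5^2 = 25 ≡ 25 (mod 2501)
5^4 ≡ 25^2 = 625 ≡ 625 (mod 2501)
5^8 ≡ 625^2 = 390625 ≡ 469 (mod 2501)
5^16 ≡ 469^2 = 219961 ≡ 2374 (mod 2501)
5^32 ≡ 2374^2 = 5635876 ≡ 1123 (mod 2501)
5^64 ≡ 1123^2 = 1261129 ≡ 625 (mod 2501)
5^128 ≡ 625^2 = 390625 ≡ 469 (mod 2501)
5^256 ≡ 469^2 = 219961 ≡ 2374 (mod 2501)
5^512 ≡ 2374^2 = 5635876 ≡ 1123 (mod 2501)
5^1024 ≡ 1123^2 = 1261129 ≡ 625 (mod 2501)
5^2048 ≡ 625^2 = 390625 ≡ 469 (mod 2501)
2500 = 2048 + 256 + 128 + 64 + 4 in binary powers of 2.
So 5^2500 ≡ 469 · 2374 · 469 · 625 · 625 ≡ 1477 (mod 2501).
Since 1477 ≠ 1, base 5 is a Fermat witness: 2501 is composite.

1477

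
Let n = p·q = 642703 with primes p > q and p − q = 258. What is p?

Since p = q + 258, we have 642703 = q(q + 258), so q² + 258q − 642703 = 0.
Discriminant: 258² + 4·642703 = 66564 + 2570812 = 2637376; √2637376 = 1624.
q = (−258 + 1624)/2 = 683, and p = q + 258 = 941.
Check: 683 · 941 = 642703.

941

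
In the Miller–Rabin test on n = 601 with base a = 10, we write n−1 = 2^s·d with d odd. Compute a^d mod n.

601 − 1 = 600 = 2^3 · 75, so d = 75.
10^1 ≡ 10 (mod 601)
10^2 ≡ 10^2 = 100 ≡ 100 (mod 601)
10^4 ≡ 100^2 = 10000 ≡ 384 (mod 601)
10^8 ≡ 384^2 = 147456 ≡ 211 (mod 601)
10^16 ≡ 211^2 = 44521 ≡ 47 (mod 601)
10^32 ≡ 47^2 = 2209 ≡ 406 (mod 601)
10^64 ≡ 406^2 = 164836 ≡ 162 (mod 601)
75 = 64 + 8 + 2 + 1 in binary powers of 2.
So 10^75 ≡ 162 · 211 · 100 · 10 ≡ 125 (mod 601).
Squaring chain: 125 → 600 → 1; reaches −1, so base 10 does not prove 601 composite.

125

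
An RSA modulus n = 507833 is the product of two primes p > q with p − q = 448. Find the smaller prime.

Since p = q + 448, we have 507833 = q(q + 448), so q² + 448q − 507833 = 0.
Discriminant: 448² + 4·507833 = 200704 + 2031332 = 2232036; √2232036 = 1494.
q = (−448 + 1494)/2 = 523, and p = q + 448 = 971.
Check: 523 · 971 = 507833.

523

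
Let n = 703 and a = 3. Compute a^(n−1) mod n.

1

3^1 ≡ 3 (mod 703)
3^2 ≡ 3^2 = 9 ≡ 9 (mod 703)
3^4 ≡ 9^2 = 81 ≡ 81 (mod 703)
3^8 ≡ 81^2 = 6561 ≡ 234 (mod 703)
3^16 ≡ 234^2 = 54756 ≡ 625 (mod 703)
3^32 ≡ 625^2 = 390625 ≡ 460 (mod 703)
3^64 ≡ 460^2 = 211600 ≡ 700 (mod 703)
3^128 ≡ 700^2 = 490000 ≡ 9 (mod 703)
3^256 ≡ 9^2 = 81 ≡ 81 (mod 703)
3^512 ≡ 81^2 = 6561 ≡ 234 (mod 703)
702 = 512 + 128 + 32 + 16 + 8 + 4 + 2 in binary powers of 2.
So 3^702 ≡ 234 · 9 · 460 · 625 · 234 · 81 · 9 ≡ 1 (mod 703).
Since the result is 1, base 3 gives no evidence that 703 is composite.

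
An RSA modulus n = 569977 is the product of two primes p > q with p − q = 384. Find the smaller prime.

Since p = q + 384, we have 569977 = q(q + 384), so q² + 384q − 569977 = 0.
Discriminant: 384² + 4·569977 = 147456 + 2279908 = 2427364; √2427364 = 1558.
q = (−384 + 1558)/2 = 587, and p = q + 384 = 971.
Check: 587 · 971 = 569977.

587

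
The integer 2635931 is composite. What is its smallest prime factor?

41

2635931 is odd.
Digit sum 29, not divisible by 3.
Ends in 1: not divisible by 5.
7: 2635931 = 7·376561 + 4
11: 2635931 = 11·239630 + 1
13: 2635931 = 13·202763 + 12
17: 2635931 = 17·155054 + 13
19: 2635931 = 19·138733 + 4
23: 2635931 = 23·114605 + 16
29: 2635931 = 29·90894 + 5
31: 2635931 = 31·85030 + 1
37: 2635931 = 37·71241 + 14
41: 2635931 = 41·64291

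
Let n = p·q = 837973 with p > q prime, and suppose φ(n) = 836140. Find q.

φ(n) = (p−1)(q−1) = n − (p+q) + 1, so p + q = 837973 − 836140 + 1 = 1834.
p and q are the roots of t² − 1834t + 837973 = 0.
Discriminant: 1834² − 4·837973 = 3363556 − 3351892 = 11664; √11664 = 108.
q = (1834 − 108)/2 = 863, p = (1834 + 108)/2 = 971.
Check: 863 · 971 = 837973.

863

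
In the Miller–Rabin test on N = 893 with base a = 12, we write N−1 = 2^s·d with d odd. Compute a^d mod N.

639

893 − 1 = 892 = 2^2 · 223, so d = 223.
12^1 ≡ 12 (mod 893)
12^2 ≡ 12^2 = 144 ≡ 144 (mod 893)
12^4 ≡ 144^2 = 20736 ≡ 197 (mod 893)
12^8 ≡ 197^2 = 38809 ≡ 410 (mod 893)
12^16 ≡ 410^2 = 168100 ≡ 216 (mod 893)
12^32 ≡ 216^2 = 46656 ≡ 220 (mod 893)
12^64 ≡ 220^2 = 48400 ≡ 178 (mod 893)
12^128 ≡ 178^2 = 31684 ≡ 429 (mod 893)
223 = 128 + 64 + 16 + 8 + 4 + 2 + 1 in binary powers of 2.
So 12^223 ≡ 429 · 178 · 216 · 410 · 197 · 144 · 12 ≡ 639 (mod 893).
Squaring chain: 639 → 220; never reaches −1, so base 12 is a Miller–Rabin witness that 893 is composite.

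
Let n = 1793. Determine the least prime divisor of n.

1793 is odd.
Digit sum 20, not divisible by 3.
Ends in 3: not divisible by 5.
7: 1793 = 7·256 + 1
11: 1793 = 11·163

11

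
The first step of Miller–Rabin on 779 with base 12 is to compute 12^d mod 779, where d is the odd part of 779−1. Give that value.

768

779 − 1 = 778 = 2^1 · 389, so d = 389.
12^1 ≡ 12 (mod 779)
12^2 ≡ 12^2 = 144 ≡ 144 (mod 779)
12^4 ≡ 144^2 = 20736 ≡ 482 (mod 779)
12^8 ≡ 482^2 = 232324 ≡ 182 (mod 779)
12^16 ≡ 182^2 = 33124 ≡ 406 (mod 779)
12^32 ≡ 406^2 = 164836 ≡ 467 (mod 779)
12^64 ≡ 467^2 = 218089 ≡ 748 (mod 779)
12^128 ≡ 748^2 = 559504 ≡ 182 (mod 779)
12^256 ≡ 182^2 = 33124 ≡ 406 (mod 779)
389 = 256 + 128 + 4 + 1 in binary powers of 2.
So 12^389 ≡ 406 · 182 · 482 · 12 ≡ 768 (mod 779).
Squaring chain: 768; never reaches −1, so base 12 is a Miller–Rabin witness that 779 is composite.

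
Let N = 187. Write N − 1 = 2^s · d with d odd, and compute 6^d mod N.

187 − 1 = 186 = 2^1 · 93, so d = 93.
6^1 ≡ 6 (mod 187)
6^2 ≡ 6^2 = 36 ≡ 36 (mod 187)
6^4 ≡ 36^2 = 1296 ≡ 174 (mod 187)
6^8 ≡ 174^2 = 30276 ≡ 169 (mod 187)
6^16 ≡ 169^2 = 28561 ≡ 137 (mod 187)
6^32 ≡ 137^2 = 18769 ≡ 69 (mod 187)
6^64 ≡ 69^2 = 4761 ≡ 86 (mod 187)
93 = 64 + 16 + 8 + 4 + 1 in binary powers of 2.
So 6^93 ≡ 86 · 137 · 169 · 174 · 6 ≡ 95 (mod 187).
Squaring chain: 95; never reaches −1, so base 6 is a Miller–Rabin witness that 187 is composite.

95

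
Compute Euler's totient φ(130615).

103200

Factor: 130615 = 5 · 151 · 173.
φ(130615) = (5−1) · (151−1) · (173−1) = 4 · 150 · 172 = 103200.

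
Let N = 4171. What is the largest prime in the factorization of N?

97

4171 = 43 · 97
97 is prime.
So 4171 = 43 · 97; the largest prime factor is 97.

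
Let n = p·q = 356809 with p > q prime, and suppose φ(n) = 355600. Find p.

φ(n) = (p−1)(q−1) = n − (p+q) + 1, so p + q = 356809 − 355600 + 1 = 1210.
p and q are the roots of t² − 1210t + 356809 = 0.
Discriminant: 1210² − 4·356809 = 1464100 − 1427236 = 36864; √36864 = 192.
q = (1210 − 192)/2 = 509, p = (1210 + 192)/2 = 701.
Check: 509 · 701 = 356809.

701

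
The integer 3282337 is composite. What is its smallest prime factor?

41

3282337 is odd.
Digit sum 28, not divisible by 3.
Ends in 7: not divisible by 5.
7: 3282337 = 7·468905 + 2
11: 3282337 = 11·298394 + 3
13: 3282337 = 13·252487 + 6
17: 3282337 = 17·193078 + 11
19: 3282337 = 19·172754 + 11
23: 3282337 = 23·142710 + 7
29: 3282337 = 29·113184 + 1
31: 3282337 = 31·105881 + 26
37: 3282337 = 37·88711 + 30
41: 3282337 = 41·80057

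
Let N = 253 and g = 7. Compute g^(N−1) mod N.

7^1 ≡ 7 (mod 253)
7^2 ≡ 7^2 = 49 ≡ 49 (mod 253)
7^4 ≡ 49^2 = 2401 ≡ 124 (mod 253)
7^8 ≡ 124^2 = 15376 ≡ 196 (mod 253)
7^16 ≡ 196^2 = 38416 ≡ 213 (mod 253)
7^32 ≡ 213^2 = 45369 ≡ 82 (mod 253)
7^64 ≡ 82^2 = 6724 ≡ 146 (mod 253)
7^128 ≡ 146^2 = 21316 ≡ 64 (mod 253)
252 = 128 + 64 + 32 + 16 + 8 + 4 in binary powers of 2.
So 7^252 ≡ 64 · 146 · 82 · 213 · 196 · 124 ≡ 82 (mod 253).
Since 82 ≠ 1, base 7 is a Fermat witness: 253 is composite.

82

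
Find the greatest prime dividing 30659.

43

30659 = 23 · 1333
1333 = 31 · 43
43 is prime.
So 30659 = 23 · 31 · 43; the largest prime factor is 43.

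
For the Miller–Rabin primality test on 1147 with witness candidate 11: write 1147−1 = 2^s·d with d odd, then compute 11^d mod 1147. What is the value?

1147 − 1 = 1146 = 2^1 · 573, so d = 573.
11^1 ≡ 11 (mod 1147)
11^2 ≡ 11^2 = 121 ≡ 121 (mod 1147)
11^4 ≡ 121^2 = 14641 ≡ 877 (mod 1147)
11^8 ≡ 877^2 = 769129 ≡ 639 (mod 1147)
11^16 ≡ 639^2 = 408321 ≡ 1136 (mod 1147)
11^32 ≡ 1136^2 = 1290496 ≡ 121 (mod 1147)
11^64 ≡ 121^2 = 14641 ≡ 877 (mod 1147)
11^128 ≡ 877^2 = 769129 ≡ 639 (mod 1147)
11^256 ≡ 639^2 = 408321 ≡ 1136 (mod 1147)
11^512 ≡ 1136^2 = 1290496 ≡ 121 (mod 1147)
573 = 512 + 32 + 16 + 8 + 4 + 1 in binary powers of 2.
So 11^573 ≡ 121 · 121 · 1136 · 639 · 877 · 11 ≡ 184 (mod 1147).
Squaring chain: 184; never reaches −1, so base 11 is a Miller–Rabin witness that 1147 is composite.

184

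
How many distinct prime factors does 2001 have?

2001 = 3 · 667
667 = 23 · 29
2001 = 3 · 23 · 29, which has 3 distinct prime factors.

3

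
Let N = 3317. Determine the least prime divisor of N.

3317 is odd.
Digit sum 14, not divisible by 3.
Ends in 7: not divisible by 5.
7: 3317 = 7·473 + 6
11: 3317 = 11·301 + 6
13: 3317 = 13·255 + 2
17: 3317 = 17·195 + 2
19: 3317 = 19·174 + 11
23: 3317 = 23·144 + 5
29: 3317 = 29·114 + 11
31: 3317 = 31·107

31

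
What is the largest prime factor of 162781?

89

162781 = 31 · 5251
5251 = 59 · 89
89 is prime.
So 162781 = 31 · 59 · 89; the largest prime factor is 89.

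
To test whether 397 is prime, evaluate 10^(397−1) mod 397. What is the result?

1

10^1 ≡ 10 (mod 397)
10^2 ≡ 10^2 = 100 ≡ 100 (mod 397)
10^4 ≡ 100^2 = 10000 ≡ 75 (mod 397)
10^8 ≡ 75^2 = 5625 ≡ 67 (mod 397)
10^16 ≡ 67^2 = 4489 ≡ 122 (mod 397)
10^32 ≡ 122^2 = 14884 ≡ 195 (mod 397)
10^64 ≡ 195^2 = 38025 ≡ 310 (mod 397)
10^128 ≡ 310^2 = 96100 ≡ 26 (mod 397)
10^256 ≡ 26^2 = 676 ≡ 279 (mod 397)
396 = 256 + 128 + 8 + 4 in binary powers of 2.
So 10^396 ≡ 279 · 26 · 67 · 75 ≡ 1 (mod 397).
Since the result is 1, base 10 gives no evidence that 397 is composite.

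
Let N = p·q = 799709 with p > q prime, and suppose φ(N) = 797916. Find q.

φ(n) = (p−1)(q−1) = n − (p+q) + 1, so p + q = 799709 − 797916 + 1 = 1794.
p and q are the roots of t² − 1794t + 799709 = 0.
Discriminant: 1794² − 4·799709 = 3218436 − 3198836 = 19600; √19600 = 140.
q = (1794 − 140)/2 = 827, p = (1794 + 140)/2 = 967.
Check: 827 · 967 = 799709.

827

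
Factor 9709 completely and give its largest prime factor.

73

9709 = 7 · 1387
1387 = 19 · 73
73 is prime.
So 9709 = 7 · 19 · 73; the largest prime factor is 73.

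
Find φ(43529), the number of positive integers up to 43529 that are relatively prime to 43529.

Factor: 43529 = 19 · 29 · 79.
φ(43529) = (19−1) · (29−1) · (79−1) = 18 · 28 · 78 = 39312.

39312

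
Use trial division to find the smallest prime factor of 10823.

10823 is odd.
Digit sum 14, not divisible by 3.
Ends in 3: not divisible by 5.
7: 10823 = 7·1546 + 1
11: 10823 = 11·983 + 10
13: 10823 = 13·832 + 7
17: 10823 = 17·636 + 11
19: 10823 = 19·569 + 12
23: 10823 = 23·470 + 13
29: 10823 = 29·373 + 6
31: 10823 = 31·349 + 4
37: 10823 = 37·292 + 19
41: 10823 = 41·263 + 40
43: 10823 = 43·251 + 30
47: 10823 = 47·230 + 13
53: 10823 = 53·204 + 11
59: 10823 = 59·183 + 26
61: 10823 = 61·177 + 26
67: 10823 = 67·161 + 36
71: 10823 = 71·152 + 31
73: 10823 = 73·148 + 19
79: 10823 = 79·137

79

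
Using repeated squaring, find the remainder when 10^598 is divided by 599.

10^1 ≡ 10 (mod 599)
10^2 ≡ 10^2 = 100 ≡ 100 (mod 599)
10^4 ≡ 100^2 = 10000 ≡ 416 (mod 599)
10^8 ≡ 416^2 = 173056 ≡ 544 (mod 599)
10^16 ≡ 544^2 = 295936 ≡ 30 (mod 599)
10^32 ≡ 30^2 = 900 ≡ 301 (mod 599)
10^64 ≡ 301^2 = 90601 ≡ 152 (mod 599)
10^128 ≡ 152^2 = 23104 ≡ 342 (mod 599)
10^256 ≡ 342^2 = 116964 ≡ 159 (mod 599)
10^512 ≡ 159^2 = 25281 ≡ 123 (mod 599)
598 = 512 + 64 + 16 + 4 + 2 in binary powers of 2.
So 10^598 ≡ 123 · 152 · 30 · 416 · 100 ≡ 1 (mod 599).
Since the result is 1, base 10 gives no evidence that 599 is composite.

1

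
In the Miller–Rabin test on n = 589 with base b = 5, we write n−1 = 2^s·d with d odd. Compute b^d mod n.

125

589 − 1 = 588 = 2^2 · 147, so d = 147.
5^1 ≡ 5 (mod 589)
5^2 ≡ 5^2 = 25 ≡ 25 (mod 589)
5^4 ≡ 25^2 = 625 ≡ 36 (mod 589)
5^8 ≡ 36^2 = 1296 ≡ 118 (mod 589)
5^16 ≡ 118^2 = 13924 ≡ 377 (mod 589)
5^32 ≡ 377^2 = 142129 ≡ 180 (mod 589)
5^64 ≡ 180^2 = 32400 ≡ 5 (mod 589)
5^128 ≡ 5^2 = 25 ≡ 25 (mod 589)
147 = 128 + 16 + 2 + 1 in binary powers of 2.
So 5^147 ≡ 25 · 377 · 25 · 5 ≡ 125 (mod 589).
Squaring chain: 125 → 311; never reaches −1, so base 5 is a Miller–Rabin witness that 589 is composite.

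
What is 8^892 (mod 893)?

8^1 ≡ 8 (mod 893)
8^2 ≡ 8^2 = 64 ≡ 64 (mod 893)
8^4 ≡ 64^2 = 4096 ≡ 524 (mod 893)
8^8 ≡ 524^2 = 274576 ≡ 425 (mod 893)
8^16 ≡ 425^2 = 180625 ≡ 239 (mod 893)
8^32 ≡ 239^2 = 57121 ≡ 862 (mod 893)
8^64 ≡ 862^2 = 743044 ≡ 68 (mod 893)
8^128 ≡ 68^2 = 4624 ≡ 159 (mod 893)
8^256 ≡ 159^2 = 25281 ≡ 277 (mod 893)
8^512 ≡ 277^2 = 76729 ≡ 824 (mod 893)
892 = 512 + 256 + 64 + 32 + 16 + 8 + 4 in binary powers of 2.
So 8^892 ≡ 824 · 277 · 68 · 862 · 239 · 425 · 524 ≡ 68 (mod 893).
Since 68 ≠ 1, base 8 is a Fermat witness: 893 is composite.

68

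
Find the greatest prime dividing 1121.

1121 = 19 · 59
59 is prime.
So 1121 = 19 · 59; the largest prime factor is 59.

59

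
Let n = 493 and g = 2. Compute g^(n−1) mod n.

373

2^1 ≡ 2 (mod 493)
2^2 ≡ 2^2 = 4 ≡ 4 (mod 493)
2^4 ≡ 4^2 = 16 ≡ 16 (mod 493)
2^8 ≡ 16^2 = 256 ≡ 256 (mod 493)
2^16 ≡ 256^2 = 65536 ≡ 460 (mod 493)
2^32 ≡ 460^2 = 211600 ≡ 103 (mod 493)
2^64 ≡ 103^2 = 10609 ≡ 256 (mod 493)
2^128 ≡ 256^2 = 65536 ≡ 460 (mod 493)
2^256 ≡ 460^2 = 211600 ≡ 103 (mod 493)
492 = 256 + 128 + 64 + 32 + 8 + 4 in binary powers of 2.
So 2^492 ≡ 103 · 460 · 256 · 103 · 256 · 16 ≡ 373 (mod 493).
Since 373 ≠ 1, base 2 is a Fermat witness: 493 is composite.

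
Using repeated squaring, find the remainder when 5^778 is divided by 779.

720

5^1 ≡ 5 (mod 779)
5^2 ≡ 5^2 = 25 ≡ 25 (mod 779)
5^4 ≡ 25^2 = 625 ≡ 625 (mod 779)
5^8 ≡ 625^2 = 390625 ≡ 346 (mod 779)
5^16 ≡ 346^2 = 119716 ≡ 529 (mod 779)
5^32 ≡ 529^2 = 279841 ≡ 180 (mod 779)
5^64 ≡ 180^2 = 32400 ≡ 461 (mod 779)
5^128 ≡ 461^2 = 212521 ≡ 633 (mod 779)
5^256 ≡ 633^2 = 400689 ≡ 283 (mod 779)
5^512 ≡ 283^2 = 80089 ≡ 631 (mod 779)
778 = 512 + 256 + 8 + 2 in binary powers of 2.
So 5^778 ≡ 631 · 283 · 346 · 25 ≡ 720 (mod 779).
Since 720 ≠ 1, base 5 is a Fermat witness: 779 is composite.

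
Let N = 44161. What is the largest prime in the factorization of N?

44161 = 13 · 3397
3397 = 43 · 79
79 is prime.
So 44161 = 13 · 43 · 79; the largest prime factor is 79.

79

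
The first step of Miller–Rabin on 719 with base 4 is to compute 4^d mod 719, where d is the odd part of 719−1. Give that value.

1

719 − 1 = 718 = 2^1 · 359, so d = 359.
4^1 ≡ 4 (mod 719)
4^2 ≡ 4^2 = 16 ≡ 16 (mod 719)
4^4 ≡ 16^2 = 256 ≡ 256 (mod 719)
4^8 ≡ 256^2 = 65536 ≡ 107 (mod 719)
4^16 ≡ 107^2 = 11449 ≡ 664 (mod 719)
4^32 ≡ 664^2 = 440896 ≡ 149 (mod 719)
4^64 ≡ 149^2 = 22201 ≡ 631 (mod 719)
4^128 ≡ 631^2 = 398161 ≡ 554 (mod 719)
4^256 ≡ 554^2 = 306916 ≡ 622 (mod 719)
359 = 256 + 64 + 32 + 4 + 2 + 1 in binary powers of 2.
So 4^359 ≡ 622 · 631 · 149 · 256 · 16 · 4 ≡ 1 (mod 719).
Since 4^d ≡ 1 (mod 719), base 4 does not prove 719 composite.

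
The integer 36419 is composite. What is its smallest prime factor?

79

36419 is odd.
Digit sum 23, not divisible by 3.
Ends in 9: not divisible by 5.
7: 36419 = 7·5202 + 5
11: 36419 = 11·3310 + 9
13: 36419 = 13·2801 + 6
17: 36419 = 17·2142 + 5
19: 36419 = 19·1916 + 15
23: 36419 = 23·1583 + 10
29: 36419 = 29·1255 + 24
31: 36419 = 31·1174 + 25
37: 36419 = 37·984 + 11
41: 36419 = 41·888 + 11
43: 36419 = 43·846 + 41
47: 36419 = 47·774 + 41
53: 36419 = 53·687 + 8
59: 36419 = 59·617 + 16
61: 36419 = 61·597 + 2
67: 36419 = 67·543 + 38
71: 36419 = 71·512 + 67
73: 36419 = 73·498 + 65
79: 36419 = 79·461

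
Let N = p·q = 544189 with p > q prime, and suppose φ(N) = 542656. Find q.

557

φ(n) = (p−1)(q−1) = n − (p+q) + 1, so p + q = 544189 − 542656 + 1 = 1534.
p and q are the roots of t² − 1534t + 544189 = 0.
Discriminant: 1534² − 4·544189 = 2353156 − 2176756 = 176400; √176400 = 420.
q = (1534 − 420)/2 = 557, p = (1534 + 420)/2 = 977.
Check: 557 · 977 = 544189.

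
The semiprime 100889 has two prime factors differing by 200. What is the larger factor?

Since p = q + 200, we have 100889 = q(q + 200), so q² + 200q − 100889 = 0.
Discriminant: 200² + 4·100889 = 40000 + 403556 = 443556; √443556 = 666.
q = (−200 + 666)/2 = 233, and p = q + 200 = 433.
Check: 233 · 433 = 100889.

433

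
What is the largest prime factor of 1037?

1037 = 17 · 61
61 is prime.
So 1037 = 17 · 61; the largest prime factor is 61.

61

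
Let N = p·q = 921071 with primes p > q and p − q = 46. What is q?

937

Since p = q + 46, we have 921071 = q(q + 46), so q² + 46q − 921071 = 0.
Discriminant: 46² + 4·921071 = 2116 + 3684284 = 3686400; √3686400 = 1920.
q = (−46 + 1920)/2 = 937, and p = q + 46 = 983.
Check: 937 · 983 = 921071.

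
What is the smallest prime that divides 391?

17

391 is odd.
Digit sum 13, not divisible by 3.
Ends in 1: not divisible by 5.
7: 391 = 7·55 + 6
11: 391 = 11·35 + 6
13: 391 = 13·30 + 1
17: 391 = 17·23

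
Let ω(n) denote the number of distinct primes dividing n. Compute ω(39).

2

39 = 3 · 13
39 = 3 · 13, which has 2 distinct prime factors.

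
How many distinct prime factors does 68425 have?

68425 = 5^2 · 2737
2737 = 7 · 391
391 = 17 · 23
68425 = 5^2 · 7 · 17 · 23, which has 4 distinct prime factors.

4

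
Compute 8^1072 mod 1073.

803

8^1 ≡ 8 (mod 1073)
8^2 ≡ 8^2 = 64 ≡ 64 (mod 1073)
8^4 ≡ 64^2 = 4096 ≡ 877 (mod 1073)
8^8 ≡ 877^2 = 769129 ≡ 861 (mod 1073)
8^16 ≡ 861^2 = 741321 ≡ 951 (mod 1073)
8^32 ≡ 951^2 = 904401 ≡ 935 (mod 1073)
8^64 ≡ 935^2 = 874225 ≡ 803 (mod 1073)
8^128 ≡ 803^2 = 644809 ≡ 1009 (mod 1073)
8^256 ≡ 1009^2 = 1018081 ≡ 877 (mod 1073)
8^512 ≡ 877^2 = 769129 ≡ 861 (mod 1073)
8^1024 ≡ 861^2 = 741321 ≡ 951 (mod 1073)
1072 = 1024 + 32 + 16 in binary powers of 2.
So 8^1072 ≡ 951 · 935 · 951 ≡ 803 (mod 1073).
Since 803 ≠ 1, base 8 is a Fermat witness: 1073 is composite.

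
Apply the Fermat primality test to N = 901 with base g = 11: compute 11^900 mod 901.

11^1 ≡ 11 (mod 901)
11^2 ≡ 11^2 = 121 ≡ 121 (mod 901)
11^4 ≡ 121^2 = 14641 ≡ 225 (mod 901)
11^8 ≡ 225^2 = 50625 ≡ 169 (mod 901)
11^16 ≡ 169^2 = 28561 ≡ 630 (mod 901)
11^32 ≡ 630^2 = 396900 ≡ 460 (mod 901)
11^64 ≡ 460^2 = 211600 ≡ 766 (mod 901)
11^128 ≡ 766^2 = 586756 ≡ 205 (mod 901)
11^256 ≡ 205^2 = 42025 ≡ 579 (mod 901)
11^512 ≡ 579^2 = 335241 ≡ 69 (mod 901)
900 = 512 + 256 + 128 + 4 in binary powers of 2.
So 11^900 ≡ 69 · 579 · 205 · 225 ≡ 259 (mod 901).
Since 259 ≠ 1, base 11 is a Fermat witness: 901 is composite.

259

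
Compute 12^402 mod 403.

12^1 ≡ 12 (mod 403)
12^2 ≡ 12^2 = 144 ≡ 144 (mod 403)
12^4 ≡ 144^2 = 20736 ≡ 183 (mod 403)
12^8 ≡ 183^2 = 33489 ≡ 40 (mod 403)
12^16 ≡ 40^2 = 1600 ≡ 391 (mod 403)
12^32 ≡ 391^2 = 152881 ≡ 144 (mod 403)
12^64 ≡ 144^2 = 20736 ≡ 183 (mod 403)
12^128 ≡ 183^2 = 33489 ≡ 40 (mod 403)
12^256 ≡ 40^2 = 1600 ≡ 391 (mod 403)
402 = 256 + 128 + 16 + 2 in binary powers of 2.
So 12^402 ≡ 391 · 40 · 391 · 144 ≡ 66 (mod 403).
Since 66 ≠ 1, base 12 is a Fermat witness: 403 is composite.

66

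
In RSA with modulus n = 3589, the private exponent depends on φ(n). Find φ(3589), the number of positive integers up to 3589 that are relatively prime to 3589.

3456

Factor: 3589 = 37 · 97.
φ(3589) = (37−1) · (97−1) = 36 · 96 = 3456.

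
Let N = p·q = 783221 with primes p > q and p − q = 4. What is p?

Since p = q + 4, we have 783221 = q(q + 4), so q² + 4q − 783221 = 0.
Discriminant: 4² + 4·783221 = 16 + 3132884 = 3132900; √3132900 = 1770.
q = (−4 + 1770)/2 = 883, and p = q + 4 = 887.
Check: 883 · 887 = 783221.

887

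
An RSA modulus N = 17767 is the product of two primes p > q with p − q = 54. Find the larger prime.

163

Since p = q + 54, we have 17767 = q(q + 54), so q² + 54q − 17767 = 0.
Discriminant: 54² + 4·17767 = 2916 + 71068 = 73984; √73984 = 272.
q = (−54 + 272)/2 = 109, and p = q + 54 = 163.
Check: 109 · 163 = 17767.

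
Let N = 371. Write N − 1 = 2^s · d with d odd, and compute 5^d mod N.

87

371 − 1 = 370 = 2^1 · 185, so d = 185.
5^1 ≡ 5 (mod 371)
5^2 ≡ 5^2 = 25 ≡ 25 (mod 371)
5^4 ≡ 25^2 = 625 ≡ 254 (mod 371)
5^8 ≡ 254^2 = 64516 ≡ 333 (mod 371)
5^16 ≡ 333^2 = 110889 ≡ 331 (mod 371)
5^32 ≡ 331^2 = 109561 ≡ 116 (mod 371)
5^64 ≡ 116^2 = 13456 ≡ 100 (mod 371)
5^128 ≡ 100^2 = 10000 ≡ 354 (mod 371)
185 = 128 + 32 + 16 + 8 + 1 in binary powers of 2.
So 5^185 ≡ 354 · 116 · 331 · 333 · 5 ≡ 87 (mod 371).
Squaring chain: 87; never reaches −1, so base 5 is a Miller–Rabin witness that 371 is composite.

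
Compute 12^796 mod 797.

12^1 ≡ 12 (mod 797)
12^2 ≡ 12^2 = 144 ≡ 144 (mod 797)
12^4 ≡ 144^2 = 20736 ≡ 14 (mod 797)
12^8 ≡ 14^2 = 196 ≡ 196 (mod 797)
12^16 ≡ 196^2 = 38416 ≡ 160 (mod 797)
12^32 ≡ 160^2 = 25600 ≡ 96 (mod 797)
12^64 ≡ 96^2 = 9216 ≡ 449 (mod 797)
12^128 ≡ 449^2 = 201601 ≡ 757 (mod 797)
12^256 ≡ 757^2 = 573049 ≡ 6 (mod 797)
12^512 ≡ 6^2 = 36 ≡ 36 (mod 797)
796 = 512 + 256 + 16 + 8 + 4 in binary powers of 2.
So 12^796 ≡ 36 · 6 · 160 · 196 · 14 ≡ 1 (mod 797).
Since the result is 1, base 12 gives no evidence that 797 is composite.

1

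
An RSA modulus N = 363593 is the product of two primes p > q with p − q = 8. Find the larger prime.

607

Since p = q + 8, we have 363593 = q(q + 8), so q² + 8q − 363593 = 0.
Discriminant: 8² + 4·363593 = 64 + 1454372 = 1454436; √1454436 = 1206.
q = (−8 + 1206)/2 = 599, and p = q + 8 = 607.
Check: 599 · 607 = 363593.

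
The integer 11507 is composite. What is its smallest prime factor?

11507 is odd.
Digit sum 14, not divisible by 3.
Ends in 7: not divisible by 5.
7: 11507 = 7·1643 + 6
11: 11507 = 11·1046 + 1
13: 11507 = 13·885 + 2
17: 11507 = 17·676 + 15
19: 11507 = 19·605 + 12
23: 11507 = 23·500 + 7
29: 11507 = 29·396 + 23
31: 11507 = 31·371 + 6
37: 11507 = 37·311

37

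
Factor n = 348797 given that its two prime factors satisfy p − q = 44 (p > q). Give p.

613

Since p = q + 44, we have 348797 = q(q + 44), so q² + 44q − 348797 = 0.
Discriminant: 44² + 4·348797 = 1936 + 1395188 = 1397124; √1397124 = 1182.
q = (−44 + 1182)/2 = 569, and p = q + 44 = 613.
Check: 569 · 613 = 348797.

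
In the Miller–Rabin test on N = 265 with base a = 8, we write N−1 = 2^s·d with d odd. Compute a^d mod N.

265 − 1 = 264 = 2^3 · 33, so d = 33.
8^1 ≡ 8 (mod 265)
8^2 ≡ 8^2 = 64 ≡ 64 (mod 265)
8^4 ≡ 64^2 = 4096 ≡ 121 (mod 265)
8^8 ≡ 121^2 = 14641 ≡ 66 (mod 265)
8^16 ≡ 66^2 = 4356 ≡ 116 (mod 265)
8^32 ≡ 116^2 = 13456 ≡ 206 (mod 265)
33 = 32 + 1 in binary powers of 2.
So 8^33 ≡ 206 · 8 ≡ 58 (mod 265).
Squaring chain: 58 → 184 → 201; never reaches −1, so base 8 is a Miller–Rabin witness that 265 is composite.

58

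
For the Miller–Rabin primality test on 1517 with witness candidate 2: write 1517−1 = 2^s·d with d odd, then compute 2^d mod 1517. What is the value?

1517 − 1 = 1516 = 2^2 · 379, so d = 379.
2^1 ≡ 2 (mod 1517)
2^2 ≡ 2^2 = 4 ≡ 4 (mod 1517)
2^4 ≡ 4^2 = 16 ≡ 16 (mod 1517)
2^8 ≡ 16^2 = 256 ≡ 256 (mod 1517)
2^16 ≡ 256^2 = 65536 ≡ 305 (mod 1517)
2^32 ≡ 305^2 = 93025 ≡ 488 (mod 1517)
2^64 ≡ 488^2 = 238144 ≡ 1492 (mod 1517)
2^128 ≡ 1492^2 = 2226064 ≡ 625 (mod 1517)
2^256 ≡ 625^2 = 390625 ≡ 756 (mod 1517)
379 = 256 + 64 + 32 + 16 + 8 + 2 + 1 in binary powers of 2.
So 2^379 ≡ 756 · 1492 · 488 · 305 · 256 · 4 · 2 ≡ 923 (mod 1517).
Squaring chain: 923 → 892; never reaches −1, so base 2 is a Miller–Rabin witness that 1517 is composite.

923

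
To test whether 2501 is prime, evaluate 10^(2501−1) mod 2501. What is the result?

10^1 ≡ 10 (mod 2501)
10^2 ≡ 10^2 = 100 ≡ 100 (mod 2501)
10^4 ≡ 100^2 = 10000 ≡ 2497 (mod 2501)
10^8 ≡ 2497^2 = 6235009 ≡ 16 (mod 2501)
10^16 ≡ 16^2 = 256 ≡ 256 (mod 2501)
10^32 ≡ 256^2 = 65536 ≡ 510 (mod 2501)
10^64 ≡ 510^2 = 260100 ≡ 2497 (mod 2501)
10^128 ≡ 2497^2 = 6235009 ≡ 16 (mod 2501)
10^256 ≡ 16^2 = 256 ≡ 256 (mod 2501)
10^512 ≡ 256^2 = 65536 ≡ 510 (mod 2501)
10^1024 ≡ 510^2 = 260100 ≡ 2497 (mod 2501)
10^2048 ≡ 2497^2 = 6235009 ≡ 16 (mod 2501)
2500 = 2048 + 256 + 128 + 64 + 4 in binary powers of 2.
So 10^2500 ≡ 16 · 256 · 16 · 2497 · 2497 ≡ 657 (mod 2501).
Since 657 ≠ 1, base 10 is a Fermat witness: 2501 is composite.

657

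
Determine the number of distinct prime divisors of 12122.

4

12122 = 2 · 6061
6061 = 11 · 551
551 = 19 · 29
12122 = 2 · 11 · 19 · 29, which has 4 distinct prime factors.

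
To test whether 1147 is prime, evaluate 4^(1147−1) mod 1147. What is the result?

1120

4^1 ≡ 4 (mod 1147)
4^2 ≡ 4^2 = 16 ≡ 16 (mod 1147)
4^4 ≡ 16^2 = 256 ≡ 256 (mod 1147)
4^8 ≡ 256^2 = 65536 ≡ 157 (mod 1147)
4^16 ≡ 157^2 = 24649 ≡ 562 (mod 1147)
4^32 ≡ 562^2 = 315844 ≡ 419 (mod 1147)
4^64 ≡ 419^2 = 175561 ≡ 70 (mod 1147)
4^128 ≡ 70^2 = 4900 ≡ 312 (mod 1147)
4^256 ≡ 312^2 = 97344 ≡ 996 (mod 1147)
4^512 ≡ 996^2 = 992016 ≡ 1008 (mod 1147)
4^1024 ≡ 1008^2 = 1016064 ≡ 969 (mod 1147)
1146 = 1024 + 64 + 32 + 16 + 8 + 2 in binary powers of 2.
So 4^1146 ≡ 969 · 70 · 419 · 562 · 157 · 16 ≡ 1120 (mod 1147).
Since 1120 ≠ 1, base 4 is a Fermat witness: 1147 is composite.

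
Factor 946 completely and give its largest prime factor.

43

946 = 2 · 473
473 = 11 · 43
43 is prime.
So 946 = 2 · 11 · 43; the largest prime factor is 43.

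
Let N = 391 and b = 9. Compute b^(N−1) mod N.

123

9^1 ≡ 9 (mod 391)
9^2 ≡ 9^2 = 81 ≡ 81 (mod 391)
9^4 ≡ 81^2 = 6561 ≡ 305 (mod 391)
9^8 ≡ 305^2 = 93025 ≡ 358 (mod 391)
9^16 ≡ 358^2 = 128164 ≡ 307 (mod 391)
9^32 ≡ 307^2 = 94249 ≡ 18 (mod 391)
9^64 ≡ 18^2 = 324 ≡ 324 (mod 391)
9^128 ≡ 324^2 = 104976 ≡ 188 (mod 391)
9^256 ≡ 188^2 = 35344 ≡ 154 (mod 391)
390 = 256 + 128 + 4 + 2 in binary powers of 2.
So 9^390 ≡ 154 · 188 · 305 · 81 ≡ 123 (mod 391).
Since 123 ≠ 1, base 9 is a Fermat witness: 391 is composite.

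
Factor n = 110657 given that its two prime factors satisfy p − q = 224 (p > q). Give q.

239

Since p = q + 224, we have 110657 = q(q + 224), so q² + 224q − 110657 = 0.
Discriminant: 224² + 4·110657 = 50176 + 442628 = 492804; √492804 = 702.
q = (−224 + 702)/2 = 239, and p = q + 224 = 463.
Check: 239 · 463 = 110657.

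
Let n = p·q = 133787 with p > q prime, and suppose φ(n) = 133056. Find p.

379

φ(n) = (p−1)(q−1) = n − (p+q) + 1, so p + q = 133787 − 133056 + 1 = 732.
p and q are the roots of t² − 732t + 133787 = 0.
Discriminant: 732² − 4·133787 = 535824 − 535148 = 676; √676 = 26.
q = (732 − 26)/2 = 353, p = (732 + 26)/2 = 379.
Check: 353 · 379 = 133787.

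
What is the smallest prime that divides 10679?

10679 is odd.
Digit sum 23, not divisible by 3.
Ends in 9: not divisible by 5.
7: 10679 = 7·1525 + 4
11: 10679 = 11·970 + 9
13: 10679 = 13·821 + 6
17: 10679 = 17·628 + 3
19: 10679 = 19·562 + 1
23: 10679 = 23·464 + 7
29: 10679 = 29·368 + 7
31: 10679 = 31·344 + 15
37: 10679 = 37·288 + 23
41: 10679 = 41·260 + 19
43: 10679 = 43·248 + 15
47: 10679 = 47·227 + 10
53: 10679 = 53·201 + 26
59: 10679 = 59·181

59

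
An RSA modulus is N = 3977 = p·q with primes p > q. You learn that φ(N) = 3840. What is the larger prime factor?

φ(n) = (p−1)(q−1) = n − (p+q) + 1, so p + q = 3977 − 3840 + 1 = 138.
p and q are the roots of t² − 138t + 3977 = 0.
Discriminant: 138² − 4·3977 = 19044 − 15908 = 3136; √3136 = 56.
q = (138 − 56)/2 = 41, p = (138 + 56)/2 = 97.
Check: 41 · 97 = 3977.

97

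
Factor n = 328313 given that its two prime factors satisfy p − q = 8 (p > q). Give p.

Since p = q + 8, we have 328313 = q(q + 8), so q² + 8q − 328313 = 0.
Discriminant: 8² + 4·328313 = 64 + 1313252 = 1313316; √1313316 = 1146.
q = (−8 + 1146)/2 = 569, and p = q + 8 = 577.
Check: 569 · 577 = 328313.

577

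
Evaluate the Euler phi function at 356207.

337120

Factor: 356207 = 29 · 71 · 173.
φ(356207) = (29−1) · (71−1) · (173−1) = 28 · 70 · 172 = 337120.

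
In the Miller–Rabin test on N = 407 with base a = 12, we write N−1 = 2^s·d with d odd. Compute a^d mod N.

155

407 − 1 = 406 = 2^1 · 203, so d = 203.
12^1 ≡ 12 (mod 407)
12^2 ≡ 12^2 = 144 ≡ 144 (mod 407)
12^4 ≡ 144^2 = 20736 ≡ 386 (mod 407)
12^8 ≡ 386^2 = 148996 ≡ 34 (mod 407)
12^16 ≡ 34^2 = 1156 ≡ 342 (mod 407)
12^32 ≡ 342^2 = 116964 ≡ 155 (mod 407)
12^64 ≡ 155^2 = 24025 ≡ 12 (mod 407)
12^128 ≡ 12^2 = 144 ≡ 144 (mod 407)
203 = 128 + 64 + 8 + 2 + 1 in binary powers of 2.
So 12^203 ≡ 144 · 12 · 34 · 144 · 12 ≡ 155 (mod 407).
Squaring chain: 155; never reaches −1, so base 12 is a Miller–Rabin witness that 407 is composite.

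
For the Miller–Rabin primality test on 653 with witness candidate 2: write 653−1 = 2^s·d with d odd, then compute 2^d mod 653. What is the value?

653 − 1 = 652 = 2^2 · 163, so d = 163.
2^1 ≡ 2 (mod 653)
2^2 ≡ 2^2 = 4 ≡ 4 (mod 653)
2^4 ≡ 4^2 = 16 ≡ 16 (mod 653)
2^8 ≡ 16^2 = 256 ≡ 256 (mod 653)
2^16 ≡ 256^2 = 65536 ≡ 236 (mod 653)
2^32 ≡ 236^2 = 55696 ≡ 191 (mod 653)
2^64 ≡ 191^2 = 36481 ≡ 566 (mod 653)
2^128 ≡ 566^2 = 320356 ≡ 386 (mod 653)
163 = 128 + 32 + 2 + 1 in binary powers of 2.
So 2^163 ≡ 386 · 191 · 4 · 2 ≡ 149 (mod 653).
Squaring chain: 149 → 652; reaches −1, so base 2 does not prove 653 composite.

149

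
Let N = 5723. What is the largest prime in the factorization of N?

97

5723 = 59 · 97
97 is prime.
So 5723 = 59 · 97; the largest prime factor is 97.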